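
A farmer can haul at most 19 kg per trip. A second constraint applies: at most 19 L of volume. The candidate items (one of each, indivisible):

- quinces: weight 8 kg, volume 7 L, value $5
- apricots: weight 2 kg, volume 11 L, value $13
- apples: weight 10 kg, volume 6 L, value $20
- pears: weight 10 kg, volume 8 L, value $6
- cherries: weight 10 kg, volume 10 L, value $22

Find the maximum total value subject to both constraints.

$33

Feasible sets respecting both limits:
- apricots+apples: weight 12, volume 17, value 33
- quinces+cherries: weight 18, volume 17, value 27
- quinces+apples: weight 18, volume 13, value 25
- cherries: weight 10, volume 10, value 22
Best: $33.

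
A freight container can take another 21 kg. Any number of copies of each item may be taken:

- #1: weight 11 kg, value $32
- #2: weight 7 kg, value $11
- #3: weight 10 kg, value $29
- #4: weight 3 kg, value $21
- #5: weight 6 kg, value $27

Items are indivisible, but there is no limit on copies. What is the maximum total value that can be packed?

$147

Best value-per-unit is #4 at 21/3, and filling with it alone uses weight 7×3=21. No mix of the others beats 7×21 = 147.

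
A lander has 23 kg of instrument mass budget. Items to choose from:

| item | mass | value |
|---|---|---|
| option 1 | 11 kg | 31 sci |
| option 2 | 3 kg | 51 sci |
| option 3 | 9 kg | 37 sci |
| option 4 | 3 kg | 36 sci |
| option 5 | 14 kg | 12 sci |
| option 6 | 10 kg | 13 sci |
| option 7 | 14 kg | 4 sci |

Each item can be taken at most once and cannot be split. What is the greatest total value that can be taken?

Check high-value combinations within 23 kg:
- option 2+option 3+option 4: mass 3+9+3=15, value 51+37+36=124
- option 1+option 2+option 3: mass 11+3+9=23, value 31+51+37=119
- option 1+option 2+option 4: mass 11+3+3=17, value 31+51+36=118
Best: 124 sci.

124 sci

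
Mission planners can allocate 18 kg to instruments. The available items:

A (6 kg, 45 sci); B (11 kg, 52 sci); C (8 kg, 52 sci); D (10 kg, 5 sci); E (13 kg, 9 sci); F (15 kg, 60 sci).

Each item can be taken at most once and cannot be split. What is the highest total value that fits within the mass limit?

97 sci

Check high-value combinations within 18 kg:
- A+C: mass 6+8=14, value 45+52=97
- A+B: mass 6+11=17, value 45+52=97
- F: mass 15, value 60
- C+D: mass 8+10=18, value 52+5=57
Best: 97 sci.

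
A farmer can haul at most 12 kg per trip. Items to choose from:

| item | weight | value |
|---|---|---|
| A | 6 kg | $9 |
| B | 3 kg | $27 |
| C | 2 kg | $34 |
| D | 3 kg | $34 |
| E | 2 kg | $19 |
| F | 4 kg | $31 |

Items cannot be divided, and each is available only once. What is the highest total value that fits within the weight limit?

Check high-value combinations within 12 kg:
- B+C+D+F: weight 3+2+3+4=12, value 27+34+34+31=126
- C+D+E+F: weight 2+3+2+4=11, value 34+34+19+31=118
- B+C+D+E: weight 3+2+3+2=10, value 27+34+34+19=114
- B+C+E+F: weight 3+2+2+4=11, value 27+34+19+31=111
Best: $126.

$126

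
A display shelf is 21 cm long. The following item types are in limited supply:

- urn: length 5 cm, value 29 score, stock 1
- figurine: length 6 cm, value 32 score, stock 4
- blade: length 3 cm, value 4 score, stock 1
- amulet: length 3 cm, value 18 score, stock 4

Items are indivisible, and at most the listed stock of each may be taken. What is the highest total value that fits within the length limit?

118 score

Top feasible selections:
- 2×figurine + 3×amulet: length 21, value 118
- 1×urn + 1×figurine + 3×amulet: length 20, value 115
- 3×figurine + 1×amulet: length 21, value 114
- 1×urn + 2×figurine + 1×amulet: length 20, value 111
Best: 118 score.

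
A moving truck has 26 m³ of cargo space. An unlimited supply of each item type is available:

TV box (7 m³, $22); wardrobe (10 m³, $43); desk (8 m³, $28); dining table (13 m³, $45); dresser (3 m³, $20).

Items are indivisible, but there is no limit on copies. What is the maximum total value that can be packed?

Best value-per-unit is dresser at 20/3, and filling with it alone uses volume 8×3=24. No mix of the others beats 8×20 = 160.

$160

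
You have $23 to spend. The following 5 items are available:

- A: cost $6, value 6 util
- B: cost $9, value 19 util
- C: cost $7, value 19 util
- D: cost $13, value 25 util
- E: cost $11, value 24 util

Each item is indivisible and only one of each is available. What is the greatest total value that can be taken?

44 util

Check high-value combinations within $23:
- C+D: cost 7+13=20, value 19+25=44
- A+B+C: cost 6+9+7=22, value 6+19+19=44
- B+D: cost 9+13=22, value 19+25=44
- C+E: cost 7+11=18, value 19+24=43
- B+E: cost 9+11=20, value 19+24=43
Best: 44 util.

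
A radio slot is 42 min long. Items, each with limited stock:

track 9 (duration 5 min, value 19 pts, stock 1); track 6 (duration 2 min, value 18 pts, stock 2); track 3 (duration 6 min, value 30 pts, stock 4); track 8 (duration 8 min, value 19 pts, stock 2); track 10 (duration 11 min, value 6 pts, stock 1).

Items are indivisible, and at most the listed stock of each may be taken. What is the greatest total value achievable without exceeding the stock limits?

Top feasible selections:
- 1×track 9 + 2×track 6 + 4×track 3 + 1×track 8: duration 41, value 194
- 1×track 9 + 1×track 6 + 4×track 3 + 1×track 8: duration 39, value 176
Best: 194 pts.

194 pts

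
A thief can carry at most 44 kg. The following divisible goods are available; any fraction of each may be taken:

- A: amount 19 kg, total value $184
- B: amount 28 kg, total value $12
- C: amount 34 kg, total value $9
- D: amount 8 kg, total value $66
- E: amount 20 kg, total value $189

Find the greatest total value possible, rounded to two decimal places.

Take in order of value per unit:
- A (184/19 per unit): all 19 → value 184, running total 184.00
- E (189/20 per unit): all 20 → value 189, running total 373.00
- D (66/8 per unit): 5 of 8 → value 5×66/8 = 41.2500, running total 414.25
Total 414.25.

414.25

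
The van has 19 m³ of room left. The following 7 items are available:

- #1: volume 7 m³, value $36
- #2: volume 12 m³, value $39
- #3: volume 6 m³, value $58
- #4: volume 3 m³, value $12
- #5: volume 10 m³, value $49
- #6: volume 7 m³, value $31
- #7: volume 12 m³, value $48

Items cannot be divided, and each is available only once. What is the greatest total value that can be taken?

This is a 0/1 knapsack; check combinations near the capacity.
- #3+#4+#5: volume 6+3+10=19, value 58+12+49=119
- #3+#5: volume 6+10=16, value 58+49=107
- #1+#3+#4: volume 7+6+3=16, value 36+58+12=106
Best: $119.

$119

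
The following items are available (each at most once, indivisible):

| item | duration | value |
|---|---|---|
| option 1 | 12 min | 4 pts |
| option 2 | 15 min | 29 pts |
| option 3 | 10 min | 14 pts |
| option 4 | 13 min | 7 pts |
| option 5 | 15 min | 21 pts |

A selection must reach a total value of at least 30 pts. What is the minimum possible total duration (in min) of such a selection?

25

Subsets with value ≥ 30, sorted by total duration:
- option 2+option 3: duration 25, value 43
- option 3+option 5: duration 25, value 35
Minimum duration: 25 min.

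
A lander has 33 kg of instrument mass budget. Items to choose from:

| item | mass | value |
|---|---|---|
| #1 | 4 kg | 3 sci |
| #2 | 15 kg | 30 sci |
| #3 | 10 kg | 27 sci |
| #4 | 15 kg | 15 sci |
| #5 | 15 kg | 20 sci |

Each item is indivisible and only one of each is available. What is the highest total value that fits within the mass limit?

60 sci

Check high-value combinations within 33 kg:
- #1+#2+#3: mass 4+15+10=29, value 3+30+27=60
- #2+#3: mass 15+10=25, value 30+27=57
- #1+#3+#5: mass 4+10+15=29, value 3+27+20=50
- #2+#5: mass 15+15=30, value 30+20=50
Best: 60 sci.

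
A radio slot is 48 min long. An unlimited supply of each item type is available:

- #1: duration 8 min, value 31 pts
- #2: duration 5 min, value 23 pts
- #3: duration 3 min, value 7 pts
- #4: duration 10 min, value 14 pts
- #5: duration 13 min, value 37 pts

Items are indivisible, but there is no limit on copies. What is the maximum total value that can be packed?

Best value-per-unit is #2 at 23/5; filling with it alone gives 9×23 = 207.
Optimal mix: 1×#1 + 8×#2 → duration 48, value 215.

215 pts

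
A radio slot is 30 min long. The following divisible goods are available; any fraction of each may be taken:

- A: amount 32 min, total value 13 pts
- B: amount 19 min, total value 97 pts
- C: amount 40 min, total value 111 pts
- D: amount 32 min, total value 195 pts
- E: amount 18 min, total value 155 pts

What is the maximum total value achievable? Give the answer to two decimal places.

Take in order of value per unit:
- E (155/18 per unit): all 18 → value 155, running total 155.00
- D (195/32 per unit): 12 of 32 → value 12×195/32 = 73.1250, running total 228.13
Total 228.13.

228.13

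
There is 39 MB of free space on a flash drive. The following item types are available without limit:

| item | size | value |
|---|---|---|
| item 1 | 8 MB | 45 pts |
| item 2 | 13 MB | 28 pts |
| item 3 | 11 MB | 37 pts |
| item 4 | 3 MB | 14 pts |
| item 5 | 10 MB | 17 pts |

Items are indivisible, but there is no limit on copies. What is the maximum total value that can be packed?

208 pts

Best value-per-unit is item 1 at 45/8; filling with it alone gives 4×45 = 180.
Optimal mix: 4×item 1 + 2×item 4 → size 38, value 208.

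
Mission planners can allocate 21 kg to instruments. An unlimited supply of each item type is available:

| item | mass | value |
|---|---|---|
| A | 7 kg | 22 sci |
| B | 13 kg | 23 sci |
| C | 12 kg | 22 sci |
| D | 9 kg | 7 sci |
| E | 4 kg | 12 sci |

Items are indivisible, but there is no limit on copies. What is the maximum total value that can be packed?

Best value-per-unit is A at 22/7, and filling with it alone uses mass 3×7=21. No mix of the others beats 3×22 = 66.

66 sci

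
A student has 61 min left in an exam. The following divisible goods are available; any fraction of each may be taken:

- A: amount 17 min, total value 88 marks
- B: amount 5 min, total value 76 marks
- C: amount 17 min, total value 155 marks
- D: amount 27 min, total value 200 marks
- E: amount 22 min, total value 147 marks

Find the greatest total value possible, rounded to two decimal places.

Take in order of value per unit:
- B (76/5 per unit): all 5 → value 76, running total 76.00
- C (155/17 per unit): all 17 → value 155, running total 231.00
- D (200/27 per unit): all 27 → value 200, running total 431.00
- E (147/22 per unit): 12 of 22 → value 12×147/22 = 80.1818, running total 511.18
Total 511.18.

511.18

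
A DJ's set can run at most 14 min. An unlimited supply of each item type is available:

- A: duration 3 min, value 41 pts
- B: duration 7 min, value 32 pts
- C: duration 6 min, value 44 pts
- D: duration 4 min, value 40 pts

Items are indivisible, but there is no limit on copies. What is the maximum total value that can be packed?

Best value-per-unit is A at 41/3, and filling with it alone uses duration 4×3=12. No mix of the others beats 4×41 = 164.

164 pts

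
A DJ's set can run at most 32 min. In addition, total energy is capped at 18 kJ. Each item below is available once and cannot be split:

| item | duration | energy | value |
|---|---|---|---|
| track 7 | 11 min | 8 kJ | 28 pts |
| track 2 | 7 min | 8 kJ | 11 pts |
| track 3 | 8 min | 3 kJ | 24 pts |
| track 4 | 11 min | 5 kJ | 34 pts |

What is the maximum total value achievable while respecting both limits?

86 pts

Feasible sets respecting both limits:
- track 7+track 3+track 4: duration 30, energy 16, value 86
- track 2+track 3+track 4: duration 26, energy 16, value 69
- track 7+track 4: duration 22, energy 13, value 62
Best: 86 pts.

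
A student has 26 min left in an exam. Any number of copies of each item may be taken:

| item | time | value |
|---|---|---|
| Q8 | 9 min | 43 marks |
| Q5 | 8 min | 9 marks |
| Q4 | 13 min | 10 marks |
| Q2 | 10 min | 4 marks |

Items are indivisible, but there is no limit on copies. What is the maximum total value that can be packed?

Best value-per-unit is Q8 at 43/9; filling with it alone gives 2×43 = 86.
Optimal mix: 2×Q8 + 1×Q5 → time 26, value 95.

95 marks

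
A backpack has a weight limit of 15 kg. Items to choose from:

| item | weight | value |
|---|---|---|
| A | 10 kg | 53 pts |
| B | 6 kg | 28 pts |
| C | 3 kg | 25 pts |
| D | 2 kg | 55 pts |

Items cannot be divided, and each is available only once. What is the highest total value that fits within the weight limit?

Check high-value combinations within 15 kg:
- A+C+D: weight 10+3+2=15, value 53+25+55=133
- B+C+D: weight 6+3+2=11, value 28+25+55=108
- A+D: weight 10+2=12, value 53+55=108
- B+D: weight 6+2=8, value 28+55=83
- C+D: weight 3+2=5, value 25+55=80
Best: 133 pts.

133 pts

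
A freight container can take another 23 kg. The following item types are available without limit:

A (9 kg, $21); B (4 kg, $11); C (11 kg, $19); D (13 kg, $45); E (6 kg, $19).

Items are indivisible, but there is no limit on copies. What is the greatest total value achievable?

$75

Best value-per-unit is D at 45/13; filling with it alone gives 1×45 = 45.
Optimal mix: 1×B + 1×D + 1×E → weight 23, value 75.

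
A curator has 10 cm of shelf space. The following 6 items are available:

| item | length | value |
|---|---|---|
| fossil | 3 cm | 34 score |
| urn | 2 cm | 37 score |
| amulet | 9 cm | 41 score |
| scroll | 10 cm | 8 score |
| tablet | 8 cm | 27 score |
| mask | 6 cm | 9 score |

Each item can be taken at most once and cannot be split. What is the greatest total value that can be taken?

71 score

Check high-value combinations within 10 cm:
- fossil+urn: length 3+2=5, value 34+37=71
- urn+tablet: length 2+8=10, value 37+27=64
- urn+mask: length 2+6=8, value 37+9=46
- fossil+mask: length 3+6=9, value 34+9=43
- amulet: length 9, value 41
Best: 71 score.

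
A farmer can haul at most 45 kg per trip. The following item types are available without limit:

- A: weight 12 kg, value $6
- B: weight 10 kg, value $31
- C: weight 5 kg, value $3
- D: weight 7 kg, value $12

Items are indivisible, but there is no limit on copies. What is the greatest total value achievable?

$127

Best value-per-unit is B at 31/10; filling with it alone gives 4×31 = 124.
Optimal mix: 4×B + 1×C → weight 45, value 127.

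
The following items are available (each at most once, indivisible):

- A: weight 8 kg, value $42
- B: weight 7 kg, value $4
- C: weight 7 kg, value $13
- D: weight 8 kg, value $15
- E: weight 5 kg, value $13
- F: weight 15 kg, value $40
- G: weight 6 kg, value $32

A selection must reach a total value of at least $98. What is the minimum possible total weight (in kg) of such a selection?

26

Subsets with value ≥ 98, sorted by total weight:
- A+C+E+G: weight 26, value 100
- A+D+E+G: weight 27, value 102
Minimum weight: 26 kg.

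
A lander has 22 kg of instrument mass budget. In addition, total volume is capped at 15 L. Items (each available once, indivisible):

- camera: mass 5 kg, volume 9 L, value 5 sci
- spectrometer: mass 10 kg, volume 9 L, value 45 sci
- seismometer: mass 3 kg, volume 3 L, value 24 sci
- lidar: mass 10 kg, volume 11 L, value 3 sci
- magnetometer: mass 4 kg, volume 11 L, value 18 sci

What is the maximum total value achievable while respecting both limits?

69 sci

Feasible sets respecting both limits:
- spectrometer+seismometer: mass 13, volume 12, value 69
- spectrometer: mass 10, volume 9, value 45
- seismometer+magnetometer: mass 7, volume 14, value 42
Best: 69 sci.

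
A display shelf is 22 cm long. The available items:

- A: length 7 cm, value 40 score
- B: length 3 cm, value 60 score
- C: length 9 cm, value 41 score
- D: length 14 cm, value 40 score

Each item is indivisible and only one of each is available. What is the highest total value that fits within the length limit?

Check high-value combinations within 22 cm:
- A+B+C: length 7+3+9=19, value 40+60+41=141
- B+C: length 3+9=12, value 60+41=101
- A+B: length 7+3=10, value 40+60=100
- B+D: length 3+14=17, value 60+40=100
- A+C: length 7+9=16, value 40+41=81
Best: 141 score.

141 score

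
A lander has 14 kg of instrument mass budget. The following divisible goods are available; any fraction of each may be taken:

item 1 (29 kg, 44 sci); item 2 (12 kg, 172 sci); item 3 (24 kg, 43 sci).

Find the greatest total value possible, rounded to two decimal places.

175.58

Take in order of value per unit:
- item 2 (172/12 per unit): all 12 → value 172, running total 172.00
- item 3 (43/24 per unit): 2 of 24 → value 2×43/24 = 3.5833, running total 175.58
Total 175.58.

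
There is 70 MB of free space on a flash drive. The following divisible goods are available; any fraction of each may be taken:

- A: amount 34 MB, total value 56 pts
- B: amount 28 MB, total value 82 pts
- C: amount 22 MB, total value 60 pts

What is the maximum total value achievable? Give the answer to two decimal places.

Take in order of value per unit:
- B (82/28 per unit): all 28 → value 82, running total 82.00
- C (60/22 per unit): all 22 → value 60, running total 142.00
- A (56/34 per unit): 20 of 34 → value 20×56/34 = 32.9412, running total 174.94
Total 174.94.

174.94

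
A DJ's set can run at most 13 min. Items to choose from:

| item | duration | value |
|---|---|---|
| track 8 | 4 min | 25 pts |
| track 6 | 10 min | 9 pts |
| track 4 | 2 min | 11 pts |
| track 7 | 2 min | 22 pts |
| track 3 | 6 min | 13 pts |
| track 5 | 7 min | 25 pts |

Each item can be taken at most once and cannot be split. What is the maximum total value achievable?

72 pts

Check high-value combinations within 13 min:
- track 8+track 7+track 5: duration 4+2+7=13, value 25+22+25=72
- track 8+track 4+track 5: duration 4+2+7=13, value 25+11+25=61
- track 8+track 7+track 3: duration 4+2+6=12, value 25+22+13=60
Best: 72 pts.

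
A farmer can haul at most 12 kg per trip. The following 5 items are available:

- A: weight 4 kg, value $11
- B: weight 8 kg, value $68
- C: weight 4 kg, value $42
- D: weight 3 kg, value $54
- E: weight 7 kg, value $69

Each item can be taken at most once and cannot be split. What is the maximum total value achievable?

Check high-value combinations within 12 kg:
- D+E: weight 3+7=10, value 54+69=123
- B+D: weight 8+3=11, value 68+54=122
- C+E: weight 4+7=11, value 42+69=111
Best: $123.

$123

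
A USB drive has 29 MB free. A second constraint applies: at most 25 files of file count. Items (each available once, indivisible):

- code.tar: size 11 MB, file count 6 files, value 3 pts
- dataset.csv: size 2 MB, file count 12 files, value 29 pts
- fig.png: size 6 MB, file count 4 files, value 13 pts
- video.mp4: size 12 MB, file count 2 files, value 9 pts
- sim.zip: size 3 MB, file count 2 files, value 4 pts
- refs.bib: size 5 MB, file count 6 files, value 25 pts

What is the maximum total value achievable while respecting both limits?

Feasible sets respecting both limits:
- dataset.csv+fig.png+video.mp4+refs.bib: size 25, file count 24, value 76
- dataset.csv+fig.png+sim.zip+refs.bib: size 16, file count 24, value 71
- dataset.csv+fig.png+refs.bib: size 13, file count 22, value 67
Best: 76 pts.

76 pts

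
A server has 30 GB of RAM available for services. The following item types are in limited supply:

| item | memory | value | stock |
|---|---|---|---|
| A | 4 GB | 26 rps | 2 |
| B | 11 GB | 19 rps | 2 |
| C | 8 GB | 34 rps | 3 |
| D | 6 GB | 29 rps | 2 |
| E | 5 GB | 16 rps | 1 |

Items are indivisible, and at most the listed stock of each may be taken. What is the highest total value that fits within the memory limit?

Top feasible selections:
- 2×A + 2×C + 1×D: memory 30, value 149
- 2×A + 1×C + 2×D: memory 28, value 144
- 2×A + 2×C + 1×E: memory 29, value 136
Best: 149 rps.

149 rps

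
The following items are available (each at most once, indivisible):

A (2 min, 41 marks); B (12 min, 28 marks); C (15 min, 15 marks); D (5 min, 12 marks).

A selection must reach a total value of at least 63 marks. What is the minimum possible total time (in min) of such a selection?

14

Subsets with value ≥ 63, sorted by total time:
- A+B: time 14, value 69
- A+B+D: time 19, value 81
Minimum time: 14 min.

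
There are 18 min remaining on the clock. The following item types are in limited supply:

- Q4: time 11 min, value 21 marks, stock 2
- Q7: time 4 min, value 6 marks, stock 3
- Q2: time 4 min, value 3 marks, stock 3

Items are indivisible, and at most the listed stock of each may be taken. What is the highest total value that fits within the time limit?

27 marks

Top feasible selections:
- 1×Q4 + 1×Q7: time 15, value 27
- 1×Q4 + 1×Q2: time 15, value 24
- 1×Q4: time 11, value 21
- 3×Q7 + 1×Q2: time 16, value 21
Best: 27 marks.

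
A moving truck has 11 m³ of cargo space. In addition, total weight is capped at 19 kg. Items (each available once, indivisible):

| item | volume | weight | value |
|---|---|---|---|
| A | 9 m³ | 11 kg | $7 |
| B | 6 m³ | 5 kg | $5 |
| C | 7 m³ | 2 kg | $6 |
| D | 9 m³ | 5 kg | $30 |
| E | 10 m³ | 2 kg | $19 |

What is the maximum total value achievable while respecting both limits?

Feasible sets respecting both limits:
- D: volume 9, weight 5, value 30
- E: volume 10, weight 2, value 19
- A: volume 9, weight 11, value 7
Best: $30.

$30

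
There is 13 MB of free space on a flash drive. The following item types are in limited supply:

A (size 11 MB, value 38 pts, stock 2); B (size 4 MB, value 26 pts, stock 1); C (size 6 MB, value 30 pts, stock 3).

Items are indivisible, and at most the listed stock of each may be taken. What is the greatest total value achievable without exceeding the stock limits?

60 pts

Best selections within size 13 and stock limits:
- 2×C: size 12, value 60
- 1×B + 1×C: size 10, value 56
Best: 60 pts.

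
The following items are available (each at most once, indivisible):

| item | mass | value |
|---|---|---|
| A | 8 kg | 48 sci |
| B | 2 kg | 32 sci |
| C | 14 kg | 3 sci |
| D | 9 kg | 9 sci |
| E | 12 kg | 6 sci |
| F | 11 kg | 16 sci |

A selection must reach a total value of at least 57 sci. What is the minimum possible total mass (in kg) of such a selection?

Subsets with value ≥ 57, sorted by total mass:
- A+B: mass 10, value 80
- A+D: mass 17, value 57
Minimum mass: 10 kg.

10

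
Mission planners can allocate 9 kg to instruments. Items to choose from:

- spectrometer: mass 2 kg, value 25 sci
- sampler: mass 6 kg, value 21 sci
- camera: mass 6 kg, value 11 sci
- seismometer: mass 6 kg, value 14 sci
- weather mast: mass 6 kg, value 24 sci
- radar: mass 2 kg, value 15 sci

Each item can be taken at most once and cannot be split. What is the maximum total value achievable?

Check high-value combinations within 9 kg:
- spectrometer+weather mast: mass 2+6=8, value 25+24=49
- spectrometer+sampler: mass 2+6=8, value 25+21=46
- spectrometer+radar: mass 2+2=4, value 25+15=40
- spectrometer+seismometer: mass 2+6=8, value 25+14=39
Best: 49 sci.

49 sci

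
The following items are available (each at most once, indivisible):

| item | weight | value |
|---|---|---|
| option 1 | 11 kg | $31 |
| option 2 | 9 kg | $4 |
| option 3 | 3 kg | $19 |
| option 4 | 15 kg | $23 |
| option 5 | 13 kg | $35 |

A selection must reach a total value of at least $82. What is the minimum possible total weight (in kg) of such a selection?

27

Subsets with value ≥ 82, sorted by total weight:
- option 1+option 3+option 5: weight 27, value 85
- option 1+option 2+option 3+option 5: weight 36, value 89
- option 1+option 4+option 5: weight 39, value 89
Minimum weight: 27 kg.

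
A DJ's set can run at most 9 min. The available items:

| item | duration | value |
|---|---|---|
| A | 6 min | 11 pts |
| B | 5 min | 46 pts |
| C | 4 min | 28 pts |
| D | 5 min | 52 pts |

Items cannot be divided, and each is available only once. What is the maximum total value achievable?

80 pts

Check high-value combinations within 9 min:
- C+D: duration 4+5=9, value 28+52=80
- B+C: duration 5+4=9, value 46+28=74
- D: duration 5, value 52
- B: duration 5, value 46
Best: 80 pts.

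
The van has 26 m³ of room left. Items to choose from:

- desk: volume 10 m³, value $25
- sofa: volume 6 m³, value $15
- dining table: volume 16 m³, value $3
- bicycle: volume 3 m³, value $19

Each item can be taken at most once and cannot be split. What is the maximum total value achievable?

$59

This is a 0/1 knapsack; check combinations near the capacity.
- desk+sofa+bicycle: volume 10+6+3=19, value 25+15+19=59
- desk+bicycle: volume 10+3=13, value 25+19=44
- desk+sofa: volume 10+6=16, value 25+15=40
- sofa+dining table+bicycle: volume 6+16+3=25, value 15+3+19=37
Best: $59.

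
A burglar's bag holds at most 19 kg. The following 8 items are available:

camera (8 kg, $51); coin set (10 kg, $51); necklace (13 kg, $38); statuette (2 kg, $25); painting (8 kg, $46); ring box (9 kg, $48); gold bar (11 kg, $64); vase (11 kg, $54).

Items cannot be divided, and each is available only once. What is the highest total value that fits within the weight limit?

$124

This is a 0/1 knapsack; check combinations near the capacity.
- camera+statuette+ring box: weight 8+2+9=19, value 51+25+48=124
- camera+statuette+painting: weight 8+2+8=18, value 51+25+46=122
- statuette+painting+ring box: weight 2+8+9=19, value 25+46+48=119
Best: $124.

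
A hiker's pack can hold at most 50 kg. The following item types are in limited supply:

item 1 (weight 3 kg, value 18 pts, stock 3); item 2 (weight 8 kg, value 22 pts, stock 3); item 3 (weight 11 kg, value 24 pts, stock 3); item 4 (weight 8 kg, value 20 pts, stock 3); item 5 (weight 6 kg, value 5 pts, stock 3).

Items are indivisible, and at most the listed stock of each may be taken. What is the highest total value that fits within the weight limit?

Top feasible selections:
- 3×item 1 + 3×item 2 + 2×item 4: weight 49, value 160
- 3×item 1 + 2×item 2 + 3×item 4: weight 49, value 158
- 3×item 1 + 3×item 2 + 1×item 3 + 1×item 5: weight 50, value 149
- 3×item 1 + 1×item 2 + 3×item 3: weight 50, value 148
Best: 160 pts.

160 pts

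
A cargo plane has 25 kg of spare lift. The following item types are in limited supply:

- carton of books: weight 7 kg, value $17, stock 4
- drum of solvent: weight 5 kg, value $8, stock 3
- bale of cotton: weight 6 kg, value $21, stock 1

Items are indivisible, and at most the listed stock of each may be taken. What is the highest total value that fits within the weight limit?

Top feasible selections:
- 2×carton of books + 1×drum of solvent + 1×bale of cotton: weight 25, value 63
- 2×carton of books + 1×bale of cotton: weight 20, value 55
Best: $63.

$63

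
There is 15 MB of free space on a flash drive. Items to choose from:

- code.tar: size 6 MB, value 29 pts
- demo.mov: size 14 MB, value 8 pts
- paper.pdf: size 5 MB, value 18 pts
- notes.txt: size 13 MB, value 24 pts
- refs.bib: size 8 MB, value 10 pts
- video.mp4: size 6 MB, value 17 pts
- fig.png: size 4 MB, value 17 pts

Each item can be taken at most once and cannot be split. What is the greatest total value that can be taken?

64 pts

Check high-value combinations within 15 MB:
- code.tar+paper.pdf+fig.png: size 6+5+4=15, value 29+18+17=64
- paper.pdf+video.mp4+fig.png: size 5+6+4=15, value 18+17+17=52
- code.tar+paper.pdf: size 6+5=11, value 29+18=47
- code.tar+fig.png: size 6+4=10, value 29+17=46
Best: 64 pts.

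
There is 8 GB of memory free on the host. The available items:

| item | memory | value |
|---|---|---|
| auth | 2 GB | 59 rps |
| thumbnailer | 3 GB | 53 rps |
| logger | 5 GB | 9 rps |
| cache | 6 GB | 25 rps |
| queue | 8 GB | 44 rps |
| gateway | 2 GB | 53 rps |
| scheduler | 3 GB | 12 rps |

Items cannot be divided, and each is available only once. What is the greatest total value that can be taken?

165 rps

Check high-value combinations within 8 GB:
- auth+thumbnailer+gateway: memory 2+3+2=7, value 59+53+53=165
- auth+gateway+scheduler: memory 2+2+3=7, value 59+53+12=124
- auth+thumbnailer+scheduler: memory 2+3+3=8, value 59+53+12=124
- thumbnailer+gateway+scheduler: memory 3+2+3=8, value 53+53+12=118
- auth+gateway: memory 2+2=4, value 59+53=112
Best: 165 rps.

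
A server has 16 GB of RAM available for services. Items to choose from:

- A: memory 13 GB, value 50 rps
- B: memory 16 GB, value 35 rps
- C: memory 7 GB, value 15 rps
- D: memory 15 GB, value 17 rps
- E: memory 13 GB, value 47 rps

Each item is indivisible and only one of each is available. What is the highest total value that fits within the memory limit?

50 rps

Check high-value combinations within 16 GB:
- A: memory 13, value 50
- E: memory 13, value 47
- B: memory 16, value 35
Best: 50 rps.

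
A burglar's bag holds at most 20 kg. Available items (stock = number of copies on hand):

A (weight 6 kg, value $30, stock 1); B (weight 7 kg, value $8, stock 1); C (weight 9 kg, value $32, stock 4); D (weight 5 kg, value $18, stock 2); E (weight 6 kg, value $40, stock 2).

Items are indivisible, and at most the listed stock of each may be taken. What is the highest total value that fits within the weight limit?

$110

Best selections within weight 20 and stock limits:
- 1×A + 2×E: weight 18, value 110
- 1×D + 2×E: weight 17, value 98
- 1×C + 1×D + 1×E: weight 20, value 90
- 1×A + 1×D + 1×E: weight 17, value 88
Best: $110.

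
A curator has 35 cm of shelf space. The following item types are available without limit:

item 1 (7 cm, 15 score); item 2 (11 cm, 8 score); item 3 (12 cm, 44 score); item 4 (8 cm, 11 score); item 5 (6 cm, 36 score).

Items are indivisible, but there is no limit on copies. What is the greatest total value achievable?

Best value-per-unit is item 5 at 36/6, and filling with it alone uses length 5×6=30. No mix of the others beats 5×36 = 180.

180 score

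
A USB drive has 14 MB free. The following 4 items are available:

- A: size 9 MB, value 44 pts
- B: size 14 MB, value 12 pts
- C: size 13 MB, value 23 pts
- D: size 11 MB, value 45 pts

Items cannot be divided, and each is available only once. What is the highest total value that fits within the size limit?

This is a 0/1 knapsack; check combinations near the capacity.
- D: size 11, value 45
- A: size 9, value 44
- C: size 13, value 23
- B: size 14, value 12
Best: 45 pts.

45 pts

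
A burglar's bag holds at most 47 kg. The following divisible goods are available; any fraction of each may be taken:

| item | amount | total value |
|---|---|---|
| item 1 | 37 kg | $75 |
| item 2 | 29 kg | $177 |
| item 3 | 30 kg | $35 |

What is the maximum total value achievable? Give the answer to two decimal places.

213.49

Take in order of value per unit:
- item 2 (177/29 per unit): all 29 → value 177, running total 177.00
- item 1 (75/37 per unit): 18 of 37 → value 18×75/37 = 36.4865, running total 213.49
Total 213.49.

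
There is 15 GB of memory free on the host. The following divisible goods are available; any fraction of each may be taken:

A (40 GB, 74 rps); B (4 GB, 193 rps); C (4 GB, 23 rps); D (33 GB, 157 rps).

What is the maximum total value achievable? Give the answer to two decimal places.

249.30

Take in order of value per unit:
- B (193/4 per unit): all 4 → value 193, running total 193.00
- C (23/4 per unit): all 4 → value 23, running total 216.00
- D (157/33 per unit): 7 of 33 → value 7×157/33 = 33.3030, running total 249.30
Total 249.30.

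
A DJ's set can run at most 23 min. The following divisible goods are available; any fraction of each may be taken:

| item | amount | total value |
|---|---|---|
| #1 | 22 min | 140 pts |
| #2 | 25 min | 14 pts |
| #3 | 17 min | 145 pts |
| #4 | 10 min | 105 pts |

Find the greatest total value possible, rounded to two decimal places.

Take in order of value per unit:
- #4 (105/10 per unit): all 10 → value 105, running total 105.00
- #3 (145/17 per unit): 13 of 17 → value 13×145/17 = 110.8824, running total 215.88
Total 215.88.

215.88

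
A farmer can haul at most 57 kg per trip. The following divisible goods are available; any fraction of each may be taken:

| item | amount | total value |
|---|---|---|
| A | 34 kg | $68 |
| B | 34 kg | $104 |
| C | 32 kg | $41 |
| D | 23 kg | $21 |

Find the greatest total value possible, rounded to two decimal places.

Take in order of value per unit:
- B (104/34 per unit): all 34 → value 104, running total 104.00
- A (68/34 per unit): 23 of 34 → value 23×68/34 = 46.0000, running total 150.00
Total 150.00.

150.00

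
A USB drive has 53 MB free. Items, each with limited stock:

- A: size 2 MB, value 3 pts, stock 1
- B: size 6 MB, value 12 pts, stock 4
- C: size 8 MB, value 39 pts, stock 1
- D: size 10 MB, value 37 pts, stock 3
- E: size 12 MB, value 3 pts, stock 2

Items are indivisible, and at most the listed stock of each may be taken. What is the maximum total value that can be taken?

Best selections within size 53 and stock limits:
- 1×A + 2×B + 1×C + 3×D: size 52, value 177
- 2×B + 1×C + 3×D: size 50, value 174
- 1×A + 1×B + 1×C + 3×D: size 46, value 165
Best: 177 pts.

177 pts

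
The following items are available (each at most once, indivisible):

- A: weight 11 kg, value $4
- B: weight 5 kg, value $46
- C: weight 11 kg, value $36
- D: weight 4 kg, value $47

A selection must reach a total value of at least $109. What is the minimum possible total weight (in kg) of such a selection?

20

Subsets with value ≥ 109, sorted by total weight:
- B+C+D: weight 20, value 129
- A+B+C+D: weight 31, value 133
Minimum weight: 20 kg.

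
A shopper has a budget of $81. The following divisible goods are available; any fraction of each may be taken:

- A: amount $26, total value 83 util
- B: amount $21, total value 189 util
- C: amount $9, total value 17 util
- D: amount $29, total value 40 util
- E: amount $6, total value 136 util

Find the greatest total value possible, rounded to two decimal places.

Take in order of value per unit:
- E (136/6 per unit): all 6 → value 136, running total 136.00
- B (189/21 per unit): all 21 → value 189, running total 325.00
- A (83/26 per unit): all 26 → value 83, running total 408.00
- C (17/9 per unit): all 9 → value 17, running total 425.00
- D (40/29 per unit): 19 of 29 → value 19×40/29 = 26.2069, running total 451.21
Total 451.21.

451.21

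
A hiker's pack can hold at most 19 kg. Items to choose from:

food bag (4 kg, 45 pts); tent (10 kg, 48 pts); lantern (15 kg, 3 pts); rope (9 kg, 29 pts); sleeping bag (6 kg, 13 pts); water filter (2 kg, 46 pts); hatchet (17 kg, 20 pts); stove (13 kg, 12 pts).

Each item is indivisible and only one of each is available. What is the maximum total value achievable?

Check high-value combinations within 19 kg:
- food bag+tent+water filter: weight 4+10+2=16, value 45+48+46=139
- food bag+rope+water filter: weight 4+9+2=15, value 45+29+46=120
- tent+sleeping bag+water filter: weight 10+6+2=18, value 48+13+46=107
- food bag+sleeping bag+water filter: weight 4+6+2=12, value 45+13+46=104
Best: 139 pts.

139 pts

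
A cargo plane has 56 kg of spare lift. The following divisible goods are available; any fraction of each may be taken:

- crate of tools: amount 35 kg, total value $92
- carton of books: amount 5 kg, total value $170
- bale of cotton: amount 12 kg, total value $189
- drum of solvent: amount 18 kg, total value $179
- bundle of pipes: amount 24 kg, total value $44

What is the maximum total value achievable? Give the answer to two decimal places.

593.20

Take in order of value per unit:
- carton of books (170/5 per unit): all 5 → value 170, running total 170.00
- bale of cotton (189/12 per unit): all 12 → value 189, running total 359.00
- drum of solvent (179/18 per unit): all 18 → value 179, running total 538.00
- crate of tools (92/35 per unit): 21 of 35 → value 21×92/35 = 55.2000, running total 593.20
Total 593.20.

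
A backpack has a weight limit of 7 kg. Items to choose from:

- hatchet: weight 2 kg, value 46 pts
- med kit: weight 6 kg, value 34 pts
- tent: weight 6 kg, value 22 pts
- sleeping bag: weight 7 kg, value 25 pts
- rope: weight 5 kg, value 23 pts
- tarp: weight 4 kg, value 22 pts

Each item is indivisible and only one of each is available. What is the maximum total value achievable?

This is a 0/1 knapsack; check combinations near the capacity.
- hatchet+rope: weight 2+5=7, value 46+23=69
- hatchet+tarp: weight 2+4=6, value 46+22=68
- hatchet: weight 2, value 46
- med kit: weight 6, value 34
- sleeping bag: weight 7, value 25
Best: 69 pts.

69 pts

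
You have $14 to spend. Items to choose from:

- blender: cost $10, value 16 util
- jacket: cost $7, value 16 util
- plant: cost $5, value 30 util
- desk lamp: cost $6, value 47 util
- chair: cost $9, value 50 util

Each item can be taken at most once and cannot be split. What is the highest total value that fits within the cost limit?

Check high-value combinations within $14:
- plant+chair: cost 5+9=14, value 30+50=80
- plant+desk lamp: cost 5+6=11, value 30+47=77
- jacket+desk lamp: cost 7+6=13, value 16+47=63
- chair: cost 9, value 50
Best: 80 util.

80 util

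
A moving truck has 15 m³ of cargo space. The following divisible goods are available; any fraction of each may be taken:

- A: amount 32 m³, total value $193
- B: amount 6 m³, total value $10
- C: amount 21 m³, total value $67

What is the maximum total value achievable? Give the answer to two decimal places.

Take in order of value per unit:
- A (193/32 per unit): 15 of 32 → value 15×193/32 = 90.4688, running total 90.47
Total 90.47.

90.47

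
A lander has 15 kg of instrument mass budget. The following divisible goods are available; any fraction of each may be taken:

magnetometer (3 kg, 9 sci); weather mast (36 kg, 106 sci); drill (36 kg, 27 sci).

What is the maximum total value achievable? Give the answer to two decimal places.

44.33

Take in order of value per unit:
- magnetometer (9/3 per unit): all 3 → value 9, running total 9.00
- weather mast (106/36 per unit): 12 of 36 → value 12×106/36 = 35.3333, running total 44.33
Total 44.33.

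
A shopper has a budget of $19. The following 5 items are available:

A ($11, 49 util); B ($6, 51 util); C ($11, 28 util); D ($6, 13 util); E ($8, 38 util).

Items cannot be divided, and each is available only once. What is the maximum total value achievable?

Check high-value combinations within $19:
- A+B: cost 11+6=17, value 49+51=100
- B+E: cost 6+8=14, value 51+38=89
- A+E: cost 11+8=19, value 49+38=87
- B+C: cost 6+11=17, value 51+28=79
Best: 100 util.

100 util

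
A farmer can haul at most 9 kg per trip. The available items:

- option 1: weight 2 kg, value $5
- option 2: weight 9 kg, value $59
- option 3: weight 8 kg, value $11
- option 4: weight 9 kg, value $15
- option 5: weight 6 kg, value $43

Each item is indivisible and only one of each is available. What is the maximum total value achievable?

$59

Check high-value combinations within 9 kg:
- option 2: weight 9, value 59
- option 1+option 5: weight 2+6=8, value 5+43=48
- option 5: weight 6, value 43
- option 4: weight 9, value 15
Best: $59.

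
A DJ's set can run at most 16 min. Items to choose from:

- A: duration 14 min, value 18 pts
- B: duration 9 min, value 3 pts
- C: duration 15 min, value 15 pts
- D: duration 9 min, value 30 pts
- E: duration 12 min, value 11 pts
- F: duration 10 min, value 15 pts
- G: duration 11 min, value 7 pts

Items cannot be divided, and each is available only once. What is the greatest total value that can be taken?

30 pts

Check high-value combinations within 16 min:
- D: duration 9, value 30
- A: duration 14, value 18
- F: duration 10, value 15
- C: duration 15, value 15
Best: 30 pts.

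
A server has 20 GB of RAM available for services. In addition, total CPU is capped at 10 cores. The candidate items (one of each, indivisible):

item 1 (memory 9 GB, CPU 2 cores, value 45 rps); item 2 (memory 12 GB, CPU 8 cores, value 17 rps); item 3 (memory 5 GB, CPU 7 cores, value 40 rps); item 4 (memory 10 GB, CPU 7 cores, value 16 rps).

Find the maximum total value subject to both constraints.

85 rps

Feasible sets respecting both limits:
- item 1+item 3: memory 14, CPU 9, value 85
- item 1+item 4: memory 19, CPU 9, value 61
- item 1: memory 9, CPU 2, value 45
Best: 85 rps.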